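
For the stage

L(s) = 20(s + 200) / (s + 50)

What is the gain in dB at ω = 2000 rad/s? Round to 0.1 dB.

At s = jω = j2000:
zero (s+200): 200 + j2000 → |·| = √(200²+2000²) = √4040000 ≈ 2010, ∠ = arctan(2000/200) ≈ 84.29°
pole (s+50): 50 + j2000 → |·| = √(50²+2000²) = √4002500 ≈ 2000.6, ∠ = arctan(2000/50) ≈ 88.57°
|L| = 20 · 2010 / 2000.6 ≈ 20.094
Gain = 20 log₁₀(20.094) ≈ 26.06 dB

26.1 dB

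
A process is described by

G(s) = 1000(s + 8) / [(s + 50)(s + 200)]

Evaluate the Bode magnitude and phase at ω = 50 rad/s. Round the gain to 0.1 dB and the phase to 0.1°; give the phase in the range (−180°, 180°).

At s = jω = j50:
zero (s+8): 8 + j50 → |·| = √(8²+50²) = √2564 ≈ 50.636, ∠ = arctan(50/8) ≈ 80.91°
pole (s+50): 50 + j50 → |·| = √(50²+50²) = √5000 ≈ 70.711, ∠ = arctan(50/50) ≈ 45.00°
pole (s+200): 200 + j50 → |·| = √(200²+50²) = √42500 ≈ 206.16, ∠ = arctan(50/200) ≈ 14.04°
|G| = 1000 · 50.636 / 14578 ≈ 3.4735
Gain = 20 log₁₀(3.4735) ≈ 10.82 dB
∠G = 80.91° − 59.04° = 21.87°

10.8 dB, 21.9°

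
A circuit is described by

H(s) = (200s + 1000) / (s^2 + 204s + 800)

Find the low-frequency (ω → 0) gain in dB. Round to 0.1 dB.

H(0) = 1000 / 800 = 1.25
20 log₁₀(1.25) ≈ 1.94 dB

1.9 dB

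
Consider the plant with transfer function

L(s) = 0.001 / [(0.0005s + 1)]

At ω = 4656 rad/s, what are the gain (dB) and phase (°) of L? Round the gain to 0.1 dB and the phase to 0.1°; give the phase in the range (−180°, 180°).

-68.1 dB, -66.8°

At ω = 4656 rad/s:
pole (1 + j4656·0.0005) = 1 + j2.328 → |·| ≈ 2.5337, ∠ ≈ 66.75°
|L| = 0.001 · 1 / (2.5337) ≈ 0.00039468
Gain = 20 log₁₀(0.00039468) ≈ -68.08 dB
∠L = (0°) − (66.75°) = -66.75°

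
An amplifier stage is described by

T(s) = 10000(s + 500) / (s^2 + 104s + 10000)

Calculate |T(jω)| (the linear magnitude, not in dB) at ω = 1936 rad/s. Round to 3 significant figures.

At s = jω = j1936:
zero (s+500): 500 + j1936 → |·| = √(500²+1936²) = √3998096 ≈ 1999.5, ∠ = arctan(1936/500) ≈ 75.52°
quadratic: (j1936)² + 104·j1936 + 10000 = -3738096 + j201344 → |·| ≈ 3.7435e+06, ∠ ≈ 176.92°
|T| = 10000 · 1999.5 / 3.7435e+06 ≈ 5.3413

5.34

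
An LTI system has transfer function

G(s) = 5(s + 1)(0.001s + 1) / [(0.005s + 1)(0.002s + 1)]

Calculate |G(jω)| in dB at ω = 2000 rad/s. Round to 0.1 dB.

54.6 dB

At ω = 2000 rad/s:
zero (1 + j2000·1) = 1 + j2000 → |·| ≈ 2000, ∠ ≈ 89.97°
zero (1 + j2000·0.001) = 1 + j2 → |·| ≈ 2.2361, ∠ ≈ 63.43°
pole (1 + j2000·0.005) = 1 + j10 → |·| ≈ 10.05, ∠ ≈ 84.29°
pole (1 + j2000·0.002) = 1 + j4 → |·| ≈ 4.1231, ∠ ≈ 75.96°
|G| = 5 · 2000 · 2.2361 / (10.05 · 4.1231) ≈ 539.64
Gain = 20 log₁₀(539.64) ≈ 54.64 dB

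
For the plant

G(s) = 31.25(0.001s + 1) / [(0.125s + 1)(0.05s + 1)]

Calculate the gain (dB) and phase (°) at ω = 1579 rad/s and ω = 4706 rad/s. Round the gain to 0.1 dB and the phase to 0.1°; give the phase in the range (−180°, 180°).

ω = 1579: -48.5 dB, -121.3°; ω = 4706: -59.3 dB, -101.7°

At ω = 1579 rad/s:
zero (1 + j1579·0.001) = 1 + j1.579 → |·| ≈ 1.869, ∠ ≈ 57.65°
pole (1 + j1579·0.125) = 1 + j197.375 → |·| ≈ 197.38, ∠ ≈ 89.71°
pole (1 + j1579·0.05) = 1 + j78.95 → |·| ≈ 78.956, ∠ ≈ 89.27°
|G| = 31.25 · 1.869 / (197.38 · 78.956) ≈ 0.0037478
Gain = 20 log₁₀(0.0037478) ≈ -48.52 dB
∠G = (57.65°) − (89.71° + 89.27°) = -121.33°

At ω = 4706 rad/s:
zero (1 + j4706·0.001) = 1 + j4.706 → |·| ≈ 4.8111, ∠ ≈ 78.00°
pole (1 + j4706·0.125) = 1 + j588.25 → |·| ≈ 588.25, ∠ ≈ 89.90°
pole (1 + j4706·0.05) = 1 + j235.3 → |·| ≈ 235.3, ∠ ≈ 89.76°
|G| = 31.25 · 4.8111 / (588.25 · 235.3) ≈ 0.0010862
Gain = 20 log₁₀(0.0010862) ≈ -59.28 dB
∠G = (78.00°) − (89.90° + 89.76°) = -101.66°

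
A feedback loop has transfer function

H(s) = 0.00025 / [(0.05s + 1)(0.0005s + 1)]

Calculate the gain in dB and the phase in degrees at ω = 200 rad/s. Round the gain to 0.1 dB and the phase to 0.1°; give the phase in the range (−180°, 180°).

-92.1 dB, -90.0°

At ω = 200 rad/s:
pole (1 + j200·0.05) = 1 + j10 → |·| ≈ 10.05, ∠ ≈ 84.29°
pole (1 + j200·0.0005) = 1 + j0.1 → |·| ≈ 1.005, ∠ ≈ 5.71°
|H| = 0.00025 · 1 / (10.05 · 1.005) ≈ 2.4752e-05
Gain = 20 log₁₀(2.4752e-05) ≈ -92.13 dB
∠H = (0°) − (84.29° + 5.71°) = -90.00°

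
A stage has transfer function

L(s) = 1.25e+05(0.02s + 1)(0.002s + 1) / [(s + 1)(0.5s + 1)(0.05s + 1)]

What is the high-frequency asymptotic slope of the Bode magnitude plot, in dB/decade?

Each pole contributes −20 dB/decade at high frequency; each zero contributes +20 dB/decade.
Net: 2 zero(s) − 3 pole(s) → -20 dB/decade.

-20 dB/decade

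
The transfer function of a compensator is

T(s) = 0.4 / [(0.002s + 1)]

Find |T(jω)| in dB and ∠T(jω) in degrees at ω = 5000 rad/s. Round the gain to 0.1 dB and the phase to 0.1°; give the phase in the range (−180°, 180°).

-28.0 dB, -84.3°

At ω = 5000 rad/s:
pole (1 + j5000·0.002) = 1 + j10 → |·| ≈ 10.05, ∠ ≈ 84.29°
|T| = 0.4 · 1 / (10.05) ≈ 0.039801
Gain = 20 log₁₀(0.039801) ≈ -28.00 dB
∠T = (0°) − (84.29°) = -84.29°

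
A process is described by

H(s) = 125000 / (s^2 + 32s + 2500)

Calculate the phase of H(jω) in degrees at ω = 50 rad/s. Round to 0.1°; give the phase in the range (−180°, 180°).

-90.0°

At s = jω = j50:
quadratic: (j50)² + 32·j50 + 2500 = 0 + j1600 → |·| ≈ 1600, ∠ ≈ 90.00°
∠H = 0.00° − 90.00° = -90.00°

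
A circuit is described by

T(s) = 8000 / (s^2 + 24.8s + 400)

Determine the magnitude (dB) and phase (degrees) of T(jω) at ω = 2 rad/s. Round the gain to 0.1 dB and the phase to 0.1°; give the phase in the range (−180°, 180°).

26.0 dB, -7.1°

At s = jω = j2:
quadratic: (j2)² + 24.8·j2 + 400 = 396 + j49.6 → |·| ≈ 399.09, ∠ ≈ 7.14°
|T| = 8000 / 399.09 ≈ 20.046
Gain = 20 log₁₀(20.046) ≈ 26.04 dB
∠T = 0.00° − 7.14° = -7.14°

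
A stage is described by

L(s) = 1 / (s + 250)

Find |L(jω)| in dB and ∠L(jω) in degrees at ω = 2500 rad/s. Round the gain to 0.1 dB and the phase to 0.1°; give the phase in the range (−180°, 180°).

-68.0 dB, -84.3°

Substitute s = j2500:
Numerator: 1 = 1 + j0
Denominator: (j2500) + 250 = 250 + j2500
|N| = √(1² + 0²) ≈ 1, ∠N ≈ 0.00°
|D| = √(250² + 2500²) ≈ 2512.5, ∠D ≈ 84.29°
|L| = 1 / 2512.5 ≈ 0.00039801
Gain = 20 log₁₀(0.00039801) ≈ -68.00 dB
∠L = 0.00° − 84.29° = -84.29°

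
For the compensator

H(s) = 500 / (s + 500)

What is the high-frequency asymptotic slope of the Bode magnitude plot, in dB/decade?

Each pole contributes −20 dB/decade at high frequency; each zero contributes +20 dB/decade.
Net: 0 zero(s) − 1 pole(s) → -20 dB/decade.

-20 dB/decade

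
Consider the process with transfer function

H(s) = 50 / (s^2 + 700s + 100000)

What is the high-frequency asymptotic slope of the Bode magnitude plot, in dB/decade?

Each pole contributes −20 dB/decade at high frequency; each zero contributes +20 dB/decade.
Net: 0 zero(s) − 2 pole(s) → -40 dB/decade.

-40 dB/decade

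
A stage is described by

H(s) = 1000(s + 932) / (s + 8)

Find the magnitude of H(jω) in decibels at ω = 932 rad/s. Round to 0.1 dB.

63.0 dB

At s = jω = j932:
zero (s+932): 932 + j932 → |·| = √(932²+932²) = √1737248 ≈ 1318, ∠ = arctan(932/932) ≈ 45.00°
pole (s+8): 8 + j932 → |·| = √(8²+932²) = √868688 ≈ 932.03, ∠ = arctan(932/8) ≈ 89.51°
|H| = 1000 · 1318 / 932.03 ≈ 1414.1
Gain = 20 log₁₀(1414.1) ≈ 63.01 dB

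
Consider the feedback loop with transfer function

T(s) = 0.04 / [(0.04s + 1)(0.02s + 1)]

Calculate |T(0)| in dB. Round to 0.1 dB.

T(0) = 0.04 · 1 / 1 = 0.04
20 log₁₀(0.04) ≈ -27.96 dB

-28.0 dB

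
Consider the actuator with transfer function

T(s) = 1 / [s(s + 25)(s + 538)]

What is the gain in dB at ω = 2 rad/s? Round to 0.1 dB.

-88.6 dB

At s = jω = j2:
pole (s+25): 25 + j2 → |·| = √(25²+2²) = √629 ≈ 25.08, ∠ = arctan(2/25) ≈ 4.57°
pole (s+538): 538 + j2 → |·| = √(538²+2²) = √289448 ≈ 538, ∠ = arctan(2/538) ≈ 0.21°
pole at origin: |s| = 2, ∠ = 90.00° (in denominator)
|T| = 1 / 26986 ≈ 3.7056e-05
Gain = 20 log₁₀(3.7056e-05) ≈ -88.62 dB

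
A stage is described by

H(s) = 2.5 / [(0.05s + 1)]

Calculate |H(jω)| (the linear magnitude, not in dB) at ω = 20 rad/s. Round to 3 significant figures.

1.77

At ω = 20 rad/s:
pole (1 + j20·0.05) = 1 + j1 → |·| ≈ 1.4142, ∠ ≈ 45.00°
|H| = 2.5 · 1 / (1.4142) ≈ 1.7678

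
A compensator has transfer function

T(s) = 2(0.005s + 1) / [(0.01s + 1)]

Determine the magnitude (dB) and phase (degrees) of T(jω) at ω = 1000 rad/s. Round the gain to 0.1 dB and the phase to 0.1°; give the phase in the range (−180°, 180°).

At ω = 1000 rad/s:
zero (1 + j1000·0.005) = 1 + j5 → |·| ≈ 5.099, ∠ ≈ 78.69°
pole (1 + j1000·0.01) = 1 + j10 → |·| ≈ 10.05, ∠ ≈ 84.29°
|T| = 2 · 5.099 / (10.05) ≈ 1.0147
Gain = 20 log₁₀(1.0147) ≈ 0.13 dB
∠T = (78.69°) − (84.29°) = -5.60°

0.1 dB, -5.6°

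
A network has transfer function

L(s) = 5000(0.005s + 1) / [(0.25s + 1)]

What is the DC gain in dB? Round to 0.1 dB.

74.0 dB

L(0) = 5000 · 1 / 1 = 5000
20 log₁₀(5000) ≈ 73.98 dB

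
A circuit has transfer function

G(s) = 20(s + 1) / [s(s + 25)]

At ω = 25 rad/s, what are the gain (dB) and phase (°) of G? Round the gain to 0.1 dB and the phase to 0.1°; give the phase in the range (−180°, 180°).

At s = jω = j25:
zero (s+1): 1 + j25 → |·| = √(1²+25²) = √626 ≈ 25.02, ∠ = arctan(25/1) ≈ 87.71°
pole (s+25): 25 + j25 → |·| = √(25²+25²) = √1250 ≈ 35.355, ∠ = arctan(25/25) ≈ 45.00°
pole at origin: |s| = 25, ∠ = 90.00° (in denominator)
|G| = 20 · 25.02 / 883.87 ≈ 0.56615
Gain = 20 log₁₀(0.56615) ≈ -4.94 dB
∠G = 87.71° − 135.00° = -47.29°

-4.9 dB, -47.3°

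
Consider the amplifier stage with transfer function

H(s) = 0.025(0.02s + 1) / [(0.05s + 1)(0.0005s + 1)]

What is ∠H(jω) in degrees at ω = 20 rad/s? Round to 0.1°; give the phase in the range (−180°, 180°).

At ω = 20 rad/s:
zero (1 + j20·0.02) = 1 + j0.4 → |·| ≈ 1.077, ∠ ≈ 21.80°
pole (1 + j20·0.05) = 1 + j1 → |·| ≈ 1.4142, ∠ ≈ 45.00°
pole (1 + j20·0.0005) = 1 + j0.01 → |·| ≈ 1, ∠ ≈ 0.57°
∠H = (21.80°) − (45.00° + 0.57°) = -23.77°

-23.8°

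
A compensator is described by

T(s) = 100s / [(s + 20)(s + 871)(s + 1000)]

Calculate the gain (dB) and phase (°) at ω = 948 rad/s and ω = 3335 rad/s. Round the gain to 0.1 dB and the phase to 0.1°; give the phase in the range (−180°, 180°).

ω = 948: -85.0 dB, -89.7°; ω = 3335: -101.6 dB, -148.3°

At s = jω = j948:
zero at origin: s = j948 → |·| = 948, ∠ = 90.00°
pole (s+20): 20 + j948 → |·| = √(20²+948²) = √899104 ≈ 948.21, ∠ = arctan(948/20) ≈ 88.79°
pole (s+871): 871 + j948 → |·| = √(871²+948²) = √1657345 ≈ 1287.4, ∠ = arctan(948/871) ≈ 47.42°
pole (s+1000): 1000 + j948 → |·| = √(1000²+948²) = √1898704 ≈ 1377.9, ∠ = arctan(948/1000) ≈ 43.47°
|T| = 100 · 948 / 1.682e+09 ≈ 5.6361e-05
Gain = 20 log₁₀(5.6361e-05) ≈ -84.98 dB
∠T = 90.00° − 179.68° = -89.68°

At s = jω = j3335:
zero at origin: s = j3335 → |·| = 3335, ∠ = 90.00°
pole (s+20): 20 + j3335 → |·| = √(20²+3335²) = √11122625 ≈ 3335.1, ∠ = arctan(3335/20) ≈ 89.66°
pole (s+871): 871 + j3335 → |·| = √(871²+3335²) = √11880866 ≈ 3446.9, ∠ = arctan(3335/871) ≈ 75.36°
pole (s+1000): 1000 + j3335 → |·| = √(1000²+3335²) = √12122225 ≈ 3481.7, ∠ = arctan(3335/1000) ≈ 73.31°
|T| = 100 · 3335 / 4.0025e+10 ≈ 8.3323e-06
Gain = 20 log₁₀(8.3323e-06) ≈ -101.58 dB
∠T = 90.00° − 238.33° = -148.33°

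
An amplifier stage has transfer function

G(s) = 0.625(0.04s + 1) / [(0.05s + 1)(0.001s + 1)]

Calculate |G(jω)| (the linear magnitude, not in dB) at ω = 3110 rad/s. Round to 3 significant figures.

0.153

At ω = 3110 rad/s:
zero (1 + j3110·0.04) = 1 + j124.4 → |·| ≈ 124.4, ∠ ≈ 89.54°
pole (1 + j3110·0.05) = 1 + j155.5 → |·| ≈ 155.5, ∠ ≈ 89.63°
pole (1 + j3110·0.001) = 1 + j3.11 → |·| ≈ 3.2668, ∠ ≈ 72.18°
|G| = 0.625 · 124.4 / (155.5 · 3.2668) ≈ 0.15305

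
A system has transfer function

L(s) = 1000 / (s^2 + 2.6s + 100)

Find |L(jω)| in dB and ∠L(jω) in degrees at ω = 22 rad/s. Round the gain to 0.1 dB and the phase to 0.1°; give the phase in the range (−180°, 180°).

8.2 dB, -171.5°

At s = jω = j22:
quadratic: (j22)² + 2.6·j22 + 100 = -384 + j57.2 → |·| ≈ 388.24, ∠ ≈ 171.53°
|L| = 1000 / 388.24 ≈ 2.5757
Gain = 20 log₁₀(2.5757) ≈ 8.22 dB
∠L = 0.00° − 171.53° = -171.53°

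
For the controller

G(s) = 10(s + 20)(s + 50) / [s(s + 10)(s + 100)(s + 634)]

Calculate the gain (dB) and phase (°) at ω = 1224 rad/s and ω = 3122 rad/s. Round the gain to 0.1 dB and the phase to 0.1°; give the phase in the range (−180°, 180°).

At s = jω = j1224:
zero (s+20): 20 + j1224 → |·| = √(20²+1224²) = √1498576 ≈ 1224.2, ∠ = arctan(1224/20) ≈ 89.06°
zero (s+50): 50 + j1224 → |·| = √(50²+1224²) = √1500676 ≈ 1225, ∠ = arctan(1224/50) ≈ 87.66°
pole (s+10): 10 + j1224 → |·| = √(10²+1224²) = √1498276 ≈ 1224, ∠ = arctan(1224/10) ≈ 89.53°
pole (s+100): 100 + j1224 → |·| = √(100²+1224²) = √1508176 ≈ 1228.1, ∠ = arctan(1224/100) ≈ 85.33°
pole (s+634): 634 + j1224 → |·| = √(634²+1224²) = √1900132 ≈ 1378.5, ∠ = arctan(1224/634) ≈ 62.62°
pole at origin: |s| = 1224, ∠ = 90.00° (in denominator)
|G| = 10 · 1.4996e+06 / 2.5363e+12 ≈ 5.9125e-06
Gain = 20 log₁₀(5.9125e-06) ≈ -104.56 dB
∠G = 176.72° − 327.48° = -150.76°

At s = jω = j3122:
zero (s+20): 20 + j3122 → |·| = √(20²+3122²) = √9747284 ≈ 3122.1, ∠ = arctan(3122/20) ≈ 89.63°
zero (s+50): 50 + j3122 → |·| = √(50²+3122²) = √9749384 ≈ 3122.4, ∠ = arctan(3122/50) ≈ 89.08°
pole (s+10): 10 + j3122 → |·| = √(10²+3122²) = √9746984 ≈ 3122, ∠ = arctan(3122/10) ≈ 89.82°
pole (s+100): 100 + j3122 → |·| = √(100²+3122²) = √9756884 ≈ 3123.6, ∠ = arctan(3122/100) ≈ 88.17°
pole (s+634): 634 + j3122 → |·| = √(634²+3122²) = √10148840 ≈ 3185.7, ∠ = arctan(3122/634) ≈ 78.52°
pole at origin: |s| = 3122, ∠ = 90.00° (in denominator)
|G| = 10 · 9.7484e+06 / 9.699e+13 ≈ 1.0051e-06
Gain = 20 log₁₀(1.0051e-06) ≈ -119.96 dB
∠G = 178.71° − 346.51° = -167.80°

ω = 1224: -104.6 dB, -150.8°; ω = 3122: -120.0 dB, -167.8°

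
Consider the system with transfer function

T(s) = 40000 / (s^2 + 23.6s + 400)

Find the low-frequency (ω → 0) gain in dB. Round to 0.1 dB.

40.0 dB

T(0) = 40000 / 400 = 100
20 log₁₀(100) ≈ 40.00 dB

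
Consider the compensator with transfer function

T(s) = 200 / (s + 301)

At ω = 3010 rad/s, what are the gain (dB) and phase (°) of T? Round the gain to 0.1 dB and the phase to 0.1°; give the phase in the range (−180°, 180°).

-23.6 dB, -84.3°

Substitute s = j3010:
Numerator: 200 = 200 + j0
Denominator: (j3010) + 301 = 301 + j3010
|N| = √(200² + 0²) ≈ 200, ∠N ≈ 0.00°
|D| = √(301² + 3010²) ≈ 3025, ∠D ≈ 84.29°
|T| = 200 / 3025 ≈ 0.066116
Gain = 20 log₁₀(0.066116) ≈ -23.59 dB
∠T = 0.00° − 84.29° = -84.29°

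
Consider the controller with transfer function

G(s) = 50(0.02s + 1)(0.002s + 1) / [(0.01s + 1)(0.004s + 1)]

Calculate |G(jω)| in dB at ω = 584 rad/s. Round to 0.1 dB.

35.5 dB

At ω = 584 rad/s:
zero (1 + j584·0.02) = 1 + j11.68 → |·| ≈ 11.723, ∠ ≈ 85.11°
zero (1 + j584·0.002) = 1 + j1.168 → |·| ≈ 1.5376, ∠ ≈ 49.43°
pole (1 + j584·0.01) = 1 + j5.84 → |·| ≈ 5.925, ∠ ≈ 80.28°
pole (1 + j584·0.004) = 1 + j2.336 → |·| ≈ 2.541, ∠ ≈ 66.83°
|G| = 50 · 11.723 · 1.5376 / (5.925 · 2.541) ≈ 59.863
Gain = 20 log₁₀(59.863) ≈ 35.54 dB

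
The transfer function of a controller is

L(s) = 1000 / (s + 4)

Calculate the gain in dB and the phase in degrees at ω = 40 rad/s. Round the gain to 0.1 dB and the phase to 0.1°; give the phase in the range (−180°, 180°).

27.9 dB, -84.3°

Substitute s = j40:
Numerator: 1000 = 1000 + j0
Denominator: (j40) + 4 = 4 + j40
|N| = √(1000² + 0²) ≈ 1000, ∠N ≈ 0.00°
|D| = √(4² + 40²) ≈ 40.2, ∠D ≈ 84.29°
|L| = 1000 / 40.2 ≈ 24.876
Gain = 20 log₁₀(24.876) ≈ 27.92 dB
∠L = 0.00° − 84.29° = -84.29°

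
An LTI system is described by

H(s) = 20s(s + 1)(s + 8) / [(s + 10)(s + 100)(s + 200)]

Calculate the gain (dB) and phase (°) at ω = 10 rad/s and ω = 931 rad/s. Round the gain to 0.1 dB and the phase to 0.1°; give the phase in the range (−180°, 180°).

At s = jω = j10:
zero (s+1): 1 + j10 → |·| = √(1²+10²) = √101 ≈ 10.05, ∠ = arctan(10/1) ≈ 84.29°
zero (s+8): 8 + j10 → |·| = √(8²+10²) = √164 ≈ 12.806, ∠ = arctan(10/8) ≈ 51.34°
zero at origin: s = j10 → |·| = 10, ∠ = 90.00°
pole (s+10): 10 + j10 → |·| = √(10²+10²) = √200 ≈ 14.142, ∠ = arctan(10/10) ≈ 45.00°
pole (s+100): 100 + j10 → |·| = √(100²+10²) = √10100 ≈ 100.5, ∠ = arctan(10/100) ≈ 5.71°
pole (s+200): 200 + j10 → |·| = √(200²+10²) = √40100 ≈ 200.25, ∠ = arctan(10/200) ≈ 2.86°
|H| = 20 · 1287 / 2.8461e+05 ≈ 0.09044
Gain = 20 log₁₀(0.09044) ≈ -20.87 dB
∠H = 225.63° − 53.57° = 172.06°

At s = jω = j931:
zero (s+1): 1 + j931 → |·| = √(1²+931²) = √866762 ≈ 931, ∠ = arctan(931/1) ≈ 89.94°
zero (s+8): 8 + j931 → |·| = √(8²+931²) = √866825 ≈ 931.03, ∠ = arctan(931/8) ≈ 89.51°
zero at origin: s = j931 → |·| = 931, ∠ = 90.00°
pole (s+10): 10 + j931 → |·| = √(10²+931²) = √866861 ≈ 931.05, ∠ = arctan(931/10) ≈ 89.38°
pole (s+100): 100 + j931 → |·| = √(100²+931²) = √876761 ≈ 936.36, ∠ = arctan(931/100) ≈ 83.87°
pole (s+200): 200 + j931 → |·| = √(200²+931²) = √906761 ≈ 952.24, ∠ = arctan(931/200) ≈ 77.88°
|H| = 20 · 8.0698e+08 / 8.3016e+08 ≈ 19.442
Gain = 20 log₁₀(19.442) ≈ 25.77 dB
∠H = 269.45° − 251.13° = 18.32°

ω = 10: -20.9 dB, 172.1°; ω = 931: 25.8 dB, 18.3°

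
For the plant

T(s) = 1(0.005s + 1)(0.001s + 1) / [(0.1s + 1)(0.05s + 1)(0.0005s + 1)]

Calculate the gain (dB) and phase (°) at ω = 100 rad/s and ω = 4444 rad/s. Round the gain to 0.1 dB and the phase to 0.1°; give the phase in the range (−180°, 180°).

ω = 100: -33.2 dB, -133.6°; ω = 4444: -67.5 dB, -80.6°

At ω = 100 rad/s:
zero (1 + j100·0.005) = 1 + j0.5 → |·| ≈ 1.118, ∠ ≈ 26.57°
zero (1 + j100·0.001) = 1 + j0.1 → |·| ≈ 1.005, ∠ ≈ 5.71°
pole (1 + j100·0.1) = 1 + j10 → |·| ≈ 10.05, ∠ ≈ 84.29°
pole (1 + j100·0.05) = 1 + j5 → |·| ≈ 5.099, ∠ ≈ 78.69°
pole (1 + j100·0.0005) = 1 + j0.05 → |·| ≈ 1.0012, ∠ ≈ 2.86°
|T| = 1 · 1.118 · 1.005 / (10.05 · 5.099 · 1.0012) ≈ 0.0219
Gain = 20 log₁₀(0.0219) ≈ -33.19 dB
∠T = (26.57° + 5.71°) − (84.29° + 78.69° + 2.86°) = -133.56°

At ω = 4444 rad/s:
zero (1 + j4444·0.005) = 1 + j22.22 → |·| ≈ 22.242, ∠ ≈ 87.42°
zero (1 + j4444·0.001) = 1 + j4.444 → |·| ≈ 4.5551, ∠ ≈ 77.32°
pole (1 + j4444·0.1) = 1 + j444.4 → |·| ≈ 444.4, ∠ ≈ 89.87°
pole (1 + j4444·0.05) = 1 + j222.2 → |·| ≈ 222.2, ∠ ≈ 89.74°
pole (1 + j4444·0.0005) = 1 + j2.222 → |·| ≈ 2.4367, ∠ ≈ 65.77°
|T| = 1 · 22.242 · 4.5551 / (444.4 · 222.2 · 2.4367) ≈ 0.00042107
Gain = 20 log₁₀(0.00042107) ≈ -67.51 dB
∠T = (87.42° + 77.32°) − (89.87° + 89.74° + 65.77°) = -80.64°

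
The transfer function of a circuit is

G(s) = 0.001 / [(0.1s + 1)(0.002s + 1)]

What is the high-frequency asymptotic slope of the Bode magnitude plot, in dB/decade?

Each pole contributes −20 dB/decade at high frequency; each zero contributes +20 dB/decade.
Net: 0 zero(s) − 2 pole(s) → -40 dB/decade.

-40 dB/decade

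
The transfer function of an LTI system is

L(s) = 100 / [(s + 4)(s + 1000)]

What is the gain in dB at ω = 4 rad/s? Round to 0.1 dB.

-35.1 dB

At s = jω = j4:
pole (s+4): 4 + j4 → |·| = √(4²+4²) = √32 ≈ 5.6569, ∠ = arctan(4/4) ≈ 45.00°
pole (s+1000): 1000 + j4 → |·| = √(1000²+4²) = √1000016 ≈ 1000, ∠ = arctan(4/1000) ≈ 0.23°
|L| = 100 / 5656.9 ≈ 0.017678
Gain = 20 log₁₀(0.017678) ≈ -35.05 dB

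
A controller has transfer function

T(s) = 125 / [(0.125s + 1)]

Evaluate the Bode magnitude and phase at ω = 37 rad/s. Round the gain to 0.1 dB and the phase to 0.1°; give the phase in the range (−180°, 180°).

At ω = 37 rad/s:
pole (1 + j37·0.125) = 1 + j4.625 → |·| ≈ 4.7319, ∠ ≈ 77.80°
|T| = 125 · 1 / (4.7319) ≈ 26.416
Gain = 20 log₁₀(26.416) ≈ 28.44 dB
∠T = (0°) − (77.80°) = -77.80°

28.4 dB, -77.8°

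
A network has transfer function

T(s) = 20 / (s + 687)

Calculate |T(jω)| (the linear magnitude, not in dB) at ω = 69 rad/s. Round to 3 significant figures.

At s = jω = j69:
pole (s+687): 687 + j69 → |·| = √(687²+69²) = √476730 ≈ 690.46, ∠ = arctan(69/687) ≈ 5.74°
|T| = 20 / 690.46 ≈ 0.028966

0.0290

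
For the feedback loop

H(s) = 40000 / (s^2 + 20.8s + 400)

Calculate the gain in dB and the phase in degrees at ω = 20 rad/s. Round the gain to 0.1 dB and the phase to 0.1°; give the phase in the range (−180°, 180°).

39.7 dB, -90.0°

At s = jω = j20:
quadratic: (j20)² + 20.8·j20 + 400 = 0 + j416 → |·| ≈ 416, ∠ ≈ 90.00°
|H| = 40000 / 416 ≈ 96.154
Gain = 20 log₁₀(96.154) ≈ 39.66 dB
∠H = 0.00° − 90.00° = -90.00°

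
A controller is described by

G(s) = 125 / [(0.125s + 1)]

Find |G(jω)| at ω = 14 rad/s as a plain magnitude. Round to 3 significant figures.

At ω = 14 rad/s:
pole (1 + j14·0.125) = 1 + j1.75 → |·| ≈ 2.0156, ∠ ≈ 60.26°
|G| = 125 · 1 / (2.0156) ≈ 62.016

62.0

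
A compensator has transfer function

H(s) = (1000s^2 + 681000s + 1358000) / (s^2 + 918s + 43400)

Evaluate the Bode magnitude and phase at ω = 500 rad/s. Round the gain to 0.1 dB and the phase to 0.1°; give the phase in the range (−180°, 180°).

58.5 dB, 11.9°

Substitute s = j500:
Numerator: 1000(j500)^2 + 681000(j500) + 1358000 = -248642000 + j340500000
Denominator: (j500)^2 + 918(j500) + 43400 = -206600 + j459000
|N| = √(248642000² + 340500000²) ≈ 4.2162e+08, ∠N ≈ 126.14°
|D| = √(206600² + 459000²) ≈ 5.0335e+05, ∠D ≈ 114.23°
|H| = 4.2162e+08 / 5.0335e+05 ≈ 837.63
Gain = 20 log₁₀(837.63) ≈ 58.46 dB
∠H = 126.14° − 114.23° = 11.91°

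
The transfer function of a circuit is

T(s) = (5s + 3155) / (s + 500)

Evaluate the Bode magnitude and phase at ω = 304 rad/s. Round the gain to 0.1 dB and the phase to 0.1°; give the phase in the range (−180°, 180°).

Substitute s = j304:
Numerator: 5(j304) + 3155 = 3155 + j1520
Denominator: (j304) + 500 = 500 + j304
|N| = √(3155² + 1520²) ≈ 3502.1, ∠N ≈ 25.72°
|D| = √(500² + 304²) ≈ 585.16, ∠D ≈ 31.30°
|T| = 3502.1 / 585.16 ≈ 5.9849
Gain = 20 log₁₀(5.9849) ≈ 15.54 dB
∠T = 25.72° − 31.30° = -5.58°

15.5 dB, -5.6°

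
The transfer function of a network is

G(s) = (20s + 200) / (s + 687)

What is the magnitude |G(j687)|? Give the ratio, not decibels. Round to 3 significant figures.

Substitute s = j687:
Numerator: 20(j687) + 200 = 200 + j13740
Denominator: (j687) + 687 = 687 + j687
|N| = √(200² + 13740²) ≈ 13741, ∠N ≈ 89.17°
|D| = √(687² + 687²) ≈ 971.56, ∠D ≈ 45.00°
|G| = 13741 / 971.56 ≈ 14.143

14.1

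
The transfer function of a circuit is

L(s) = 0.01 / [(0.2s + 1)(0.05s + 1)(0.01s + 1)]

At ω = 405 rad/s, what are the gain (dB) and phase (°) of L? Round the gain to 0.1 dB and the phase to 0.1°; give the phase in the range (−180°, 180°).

At ω = 405 rad/s:
pole (1 + j405·0.2) = 1 + j81 → |·| ≈ 81.006, ∠ ≈ 89.29°
pole (1 + j405·0.05) = 1 + j20.25 → |·| ≈ 20.275, ∠ ≈ 87.17°
pole (1 + j405·0.01) = 1 + j4.05 → |·| ≈ 4.1716, ∠ ≈ 76.13°
|L| = 0.01 · 1 / (81.006 · 20.275 · 4.1716) ≈ 1.4596e-06
Gain = 20 log₁₀(1.4596e-06) ≈ -116.72 dB
∠L = (0°) − (89.29° + 87.17° + 76.13°) = -252.59° ≡ 107.41° (principal value)

-116.7 dB, 107.4°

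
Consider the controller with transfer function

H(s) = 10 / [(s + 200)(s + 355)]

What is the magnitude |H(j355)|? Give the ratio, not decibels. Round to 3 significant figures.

At s = jω = j355:
pole (s+200): 200 + j355 → |·| = √(200²+355²) = √166025 ≈ 407.46, ∠ = arctan(355/200) ≈ 60.60°
pole (s+355): 355 + j355 → |·| = √(355²+355²) = √252050 ≈ 502.05, ∠ = arctan(355/355) ≈ 45.00°
|H| = 10 / 2.0457e+05 ≈ 4.8883e-05

4.89e-05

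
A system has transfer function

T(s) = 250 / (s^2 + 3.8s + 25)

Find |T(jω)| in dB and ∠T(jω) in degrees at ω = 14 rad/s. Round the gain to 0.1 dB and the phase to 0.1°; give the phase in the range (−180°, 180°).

At s = jω = j14:
quadratic: (j14)² + 3.8·j14 + 25 = -171 + j53.2 → |·| ≈ 179.08, ∠ ≈ 162.72°
|T| = 250 / 179.08 ≈ 1.396
Gain = 20 log₁₀(1.396) ≈ 2.90 dB
∠T = 0.00° − 162.72° = -162.72°

2.9 dB, -162.7°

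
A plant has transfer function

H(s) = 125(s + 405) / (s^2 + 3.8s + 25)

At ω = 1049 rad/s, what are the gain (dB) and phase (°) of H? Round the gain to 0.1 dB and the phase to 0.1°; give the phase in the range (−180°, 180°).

-17.9 dB, -110.9°

At s = jω = j1049:
zero (s+405): 405 + j1049 → |·| = √(405²+1049²) = √1264426 ≈ 1124.5, ∠ = arctan(1049/405) ≈ 68.89°
quadratic: (j1049)² + 3.8·j1049 + 25 = -1100376 + j3986.2 → |·| ≈ 1.1004e+06, ∠ ≈ 179.79°
|H| = 125 · 1124.5 / 1.1004e+06 ≈ 0.12774
Gain = 20 log₁₀(0.12774) ≈ -17.87 dB
∠H = 68.89° − 179.79° = -110.90°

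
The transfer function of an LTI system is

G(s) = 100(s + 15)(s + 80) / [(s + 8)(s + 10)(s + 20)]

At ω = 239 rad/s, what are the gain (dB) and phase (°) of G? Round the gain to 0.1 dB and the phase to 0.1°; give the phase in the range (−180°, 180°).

At s = jω = j239:
zero (s+15): 15 + j239 → |·| = √(15²+239²) = √57346 ≈ 239.47, ∠ = arctan(239/15) ≈ 86.41°
zero (s+80): 80 + j239 → |·| = √(80²+239²) = √63521 ≈ 252.03, ∠ = arctan(239/80) ≈ 71.49°
pole (s+8): 8 + j239 → |·| = √(8²+239²) = √57185 ≈ 239.13, ∠ = arctan(239/8) ≈ 88.08°
pole (s+10): 10 + j239 → |·| = √(10²+239²) = √57221 ≈ 239.21, ∠ = arctan(239/10) ≈ 87.60°
pole (s+20): 20 + j239 → |·| = √(20²+239²) = √57521 ≈ 239.84, ∠ = arctan(239/20) ≈ 85.22°
|G| = 100 · 60354 / 1.3719e+07 ≈ 0.43993
Gain = 20 log₁₀(0.43993) ≈ -7.13 dB
∠G = 157.90° − 260.90° = -103.00°

-7.1 dB, -103.0°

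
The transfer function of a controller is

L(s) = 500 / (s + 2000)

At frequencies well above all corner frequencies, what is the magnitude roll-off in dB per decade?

-20 dB/decade

Each pole contributes −20 dB/decade at high frequency; each zero contributes +20 dB/decade.
Net: 0 zero(s) − 1 pole(s) → -20 dB/decade.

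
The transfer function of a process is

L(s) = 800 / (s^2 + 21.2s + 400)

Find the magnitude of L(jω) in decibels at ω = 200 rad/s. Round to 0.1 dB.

At s = jω = j200:
quadratic: (j200)² + 21.2·j200 + 400 = -39600 + j4240 → |·| ≈ 39826, ∠ ≈ 173.89°
|L| = 800 / 39826 ≈ 0.020087
Gain = 20 log₁₀(0.020087) ≈ -33.94 dB

-33.9 dB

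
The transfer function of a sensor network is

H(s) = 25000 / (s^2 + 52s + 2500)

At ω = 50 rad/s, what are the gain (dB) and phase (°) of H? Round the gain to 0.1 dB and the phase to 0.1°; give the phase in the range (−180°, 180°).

At s = jω = j50:
quadratic: (j50)² + 52·j50 + 2500 = 0 + j2600 → |·| ≈ 2600, ∠ ≈ 90.00°
|H| = 25000 / 2600 ≈ 9.6154
Gain = 20 log₁₀(9.6154) ≈ 19.66 dB
∠H = 0.00° − 90.00° = -90.00°

19.7 dB, -90.0°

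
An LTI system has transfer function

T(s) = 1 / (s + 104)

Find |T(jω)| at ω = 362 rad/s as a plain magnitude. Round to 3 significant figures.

0.00266

Substitute s = j362:
Numerator: 1 = 1 + j0
Denominator: (j362) + 104 = 104 + j362
|N| = √(1² + 0²) ≈ 1, ∠N ≈ 0.00°
|D| = √(104² + 362²) ≈ 376.64, ∠D ≈ 73.97°
|T| = 1 / 376.64 ≈ 0.0026551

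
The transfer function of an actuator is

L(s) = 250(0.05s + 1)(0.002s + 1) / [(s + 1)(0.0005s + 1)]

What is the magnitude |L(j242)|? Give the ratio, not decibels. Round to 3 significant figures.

At ω = 242 rad/s:
zero (1 + j242·0.05) = 1 + j12.1 → |·| ≈ 12.141, ∠ ≈ 85.28°
zero (1 + j242·0.002) = 1 + j0.484 → |·| ≈ 1.111, ∠ ≈ 25.83°
pole (1 + j242·1) = 1 + j242 → |·| ≈ 242, ∠ ≈ 89.76°
pole (1 + j242·0.0005) = 1 + j0.121 → |·| ≈ 1.0073, ∠ ≈ 6.90°
|L| = 250 · 12.141 · 1.111 / (242 · 1.0073) ≈ 13.834

13.8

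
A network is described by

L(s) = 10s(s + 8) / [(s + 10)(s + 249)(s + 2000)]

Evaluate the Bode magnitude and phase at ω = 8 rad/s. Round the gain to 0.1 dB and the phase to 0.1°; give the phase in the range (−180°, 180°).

At s = jω = j8:
zero (s+8): 8 + j8 → |·| = √(8²+8²) = √128 ≈ 11.314, ∠ = arctan(8/8) ≈ 45.00°
zero at origin: s = j8 → |·| = 8, ∠ = 90.00°
pole (s+10): 10 + j8 → |·| = √(10²+8²) = √164 ≈ 12.806, ∠ = arctan(8/10) ≈ 38.66°
pole (s+249): 249 + j8 → |·| = √(249²+8²) = √62065 ≈ 249.13, ∠ = arctan(8/249) ≈ 1.84°
pole (s+2000): 2000 + j8 → |·| = √(2000²+8²) = √4000064 ≈ 2000, ∠ = arctan(8/2000) ≈ 0.23°
|L| = 10 · 90.512 / 6.3807e+06 ≈ 0.00014185
Gain = 20 log₁₀(0.00014185) ≈ -76.96 dB
∠L = 135.00° − 40.73° = 94.27°

-77.0 dB, 94.3°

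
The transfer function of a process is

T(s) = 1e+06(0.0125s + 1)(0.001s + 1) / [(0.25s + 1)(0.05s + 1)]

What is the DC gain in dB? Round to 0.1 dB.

T(0) = 1e+06 · 1 / 1 = 1e+06
20 log₁₀(1e+06) ≈ 120.00 dB

120.0 dB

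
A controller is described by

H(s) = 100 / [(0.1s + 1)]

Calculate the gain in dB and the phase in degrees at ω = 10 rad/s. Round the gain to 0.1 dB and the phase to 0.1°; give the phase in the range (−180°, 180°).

At ω = 10 rad/s:
pole (1 + j10·0.1) = 1 + j1 → |·| ≈ 1.4142, ∠ ≈ 45.00°
|H| = 100 · 1 / (1.4142) ≈ 70.711
Gain = 20 log₁₀(70.711) ≈ 36.99 dB
∠H = (0°) − (45.00°) = -45.00°

37.0 dB, -45.0°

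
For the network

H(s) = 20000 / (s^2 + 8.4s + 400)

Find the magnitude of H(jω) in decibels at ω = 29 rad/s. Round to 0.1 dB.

At s = jω = j29:
quadratic: (j29)² + 8.4·j29 + 400 = -441 + j243.6 → |·| ≈ 503.81, ∠ ≈ 151.08°
|H| = 20000 / 503.81 ≈ 39.698
Gain = 20 log₁₀(39.698) ≈ 31.98 dB

32.0 dB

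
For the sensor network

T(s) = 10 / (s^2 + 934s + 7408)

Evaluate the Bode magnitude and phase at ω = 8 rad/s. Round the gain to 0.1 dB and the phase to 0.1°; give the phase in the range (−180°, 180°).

-60.4 dB, -45.5°

Substitute s = j8:
Numerator: 10 = 10 + j0
Denominator: (j8)^2 + 934(j8) + 7408 = 7344 + j7472
|N| = √(10² + 0²) ≈ 10, ∠N ≈ 0.00°
|D| = √(7344² + 7472²) ≈ 10477, ∠D ≈ 45.49°
|T| = 10 / 10477 ≈ 0.00095447
Gain = 20 log₁₀(0.00095447) ≈ -60.40 dB
∠T = 0.00° − 45.49° = -45.49°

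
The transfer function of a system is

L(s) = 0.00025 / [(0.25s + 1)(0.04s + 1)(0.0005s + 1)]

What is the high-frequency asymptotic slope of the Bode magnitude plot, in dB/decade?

-60 dB/decade

Each pole contributes −20 dB/decade at high frequency; each zero contributes +20 dB/decade.
Net: 0 zero(s) − 3 pole(s) → -60 dB/decade.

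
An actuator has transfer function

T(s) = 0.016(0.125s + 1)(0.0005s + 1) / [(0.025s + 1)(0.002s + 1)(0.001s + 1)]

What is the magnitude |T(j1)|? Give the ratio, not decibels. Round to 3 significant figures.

At ω = 1 rad/s:
zero (1 + j1·0.125) = 1 + j0.125 → |·| ≈ 1.0078, ∠ ≈ 7.13°
zero (1 + j1·0.0005) = 1 + j0.0005 → |·| ≈ 1, ∠ ≈ 0.03°
pole (1 + j1·0.025) = 1 + j0.025 → |·| ≈ 1.0003, ∠ ≈ 1.43°
pole (1 + j1·0.002) = 1 + j0.002 → |·| ≈ 1, ∠ ≈ 0.11°
pole (1 + j1·0.001) = 1 + j0.001 → |·| ≈ 1, ∠ ≈ 0.06°
|T| = 0.016 · 1.0078 · 1 / (1.0003 · 1 · 1) ≈ 0.01612

0.0161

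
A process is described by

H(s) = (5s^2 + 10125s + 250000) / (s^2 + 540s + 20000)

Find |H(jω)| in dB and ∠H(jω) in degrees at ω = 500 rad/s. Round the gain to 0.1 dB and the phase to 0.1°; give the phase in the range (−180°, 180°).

23.3 dB, -29.3°

Substitute s = j500:
Numerator: 5(j500)^2 + 10125(j500) + 250000 = -1000000 + j5062500
Denominator: (j500)^2 + 540(j500) + 20000 = -230000 + j270000
|N| = √(1000000² + 5062500²) ≈ 5.1603e+06, ∠N ≈ 101.17°
|D| = √(230000² + 270000²) ≈ 3.5468e+05, ∠D ≈ 130.43°
|H| = 5.1603e+06 / 3.5468e+05 ≈ 14.549
Gain = 20 log₁₀(14.549) ≈ 23.26 dB
∠H = 101.17° − 130.43° = -29.26°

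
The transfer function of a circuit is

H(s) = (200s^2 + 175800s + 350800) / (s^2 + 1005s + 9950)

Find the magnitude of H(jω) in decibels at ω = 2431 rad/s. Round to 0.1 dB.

45.9 dB

Substitute s = j2431:
Numerator: 200(j2431)^2 + 175800(j2431) + 350800 = -1181601400 + j427369800
Denominator: (j2431)^2 + 1005(j2431) + 9950 = -5899811 + j2443155
|N| = √(1181601400² + 427369800²) ≈ 1.2565e+09, ∠N ≈ 160.12°
|D| = √(5899811² + 2443155²) ≈ 6.3857e+06, ∠D ≈ 157.51°
|H| = 1.2565e+09 / 6.3857e+06 ≈ 196.77
Gain = 20 log₁₀(196.77) ≈ 45.88 dB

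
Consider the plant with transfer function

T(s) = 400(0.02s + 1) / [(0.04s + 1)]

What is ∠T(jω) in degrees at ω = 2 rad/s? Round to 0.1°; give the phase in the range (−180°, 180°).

-2.3°

At ω = 2 rad/s:
zero (1 + j2·0.02) = 1 + j0.04 → |·| ≈ 1.0008, ∠ ≈ 2.29°
pole (1 + j2·0.04) = 1 + j0.08 → |·| ≈ 1.0032, ∠ ≈ 4.57°
∠T = (2.29°) − (4.57°) = -2.28°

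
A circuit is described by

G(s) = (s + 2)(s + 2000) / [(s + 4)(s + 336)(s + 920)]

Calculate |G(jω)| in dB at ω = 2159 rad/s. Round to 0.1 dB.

At s = jω = j2159:
zero (s+2): 2 + j2159 → |·| = √(2²+2159²) = √4661285 ≈ 2159, ∠ = arctan(2159/2) ≈ 89.95°
zero (s+2000): 2000 + j2159 → |·| = √(2000²+2159²) = √8661281 ≈ 2943, ∠ = arctan(2159/2000) ≈ 47.19°
pole (s+4): 4 + j2159 → |·| = √(4²+2159²) = √4661297 ≈ 2159, ∠ = arctan(2159/4) ≈ 89.89°
pole (s+336): 336 + j2159 → |·| = √(336²+2159²) = √4774177 ≈ 2185, ∠ = arctan(2159/336) ≈ 81.15°
pole (s+920): 920 + j2159 → |·| = √(920²+2159²) = √5507681 ≈ 2346.8, ∠ = arctan(2159/920) ≈ 66.92°
|G| = 1 · 6.3539e+06 / 1.1071e+10 ≈ 0.00057392
Gain = 20 log₁₀(0.00057392) ≈ -64.82 dB

-64.8 dB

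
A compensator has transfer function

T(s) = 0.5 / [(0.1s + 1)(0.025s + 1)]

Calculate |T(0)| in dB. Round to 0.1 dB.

T(0) = 0.5 · 1 / 1 = 0.5
20 log₁₀(0.5) ≈ -6.02 dB

-6.0 dB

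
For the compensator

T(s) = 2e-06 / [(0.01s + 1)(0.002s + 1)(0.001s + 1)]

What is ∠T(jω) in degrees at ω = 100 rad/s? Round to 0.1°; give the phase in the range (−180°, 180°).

-62.0°

At ω = 100 rad/s:
pole (1 + j100·0.01) = 1 + j1 → |·| ≈ 1.4142, ∠ ≈ 45.00°
pole (1 + j100·0.002) = 1 + j0.2 → |·| ≈ 1.0198, ∠ ≈ 11.31°
pole (1 + j100·0.001) = 1 + j0.1 → |·| ≈ 1.005, ∠ ≈ 5.71°
∠T = (0°) − (45.00° + 11.31° + 5.71°) = -62.02°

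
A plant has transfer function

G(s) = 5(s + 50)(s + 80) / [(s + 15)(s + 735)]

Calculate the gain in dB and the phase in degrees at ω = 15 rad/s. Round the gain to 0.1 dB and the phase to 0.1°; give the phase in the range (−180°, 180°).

At s = jω = j15:
zero (s+50): 50 + j15 → |·| = √(50²+15²) = √2725 ≈ 52.202, ∠ = arctan(15/50) ≈ 16.70°
zero (s+80): 80 + j15 → |·| = √(80²+15²) = √6625 ≈ 81.394, ∠ = arctan(15/80) ≈ 10.62°
pole (s+15): 15 + j15 → |·| = √(15²+15²) = √450 ≈ 21.213, ∠ = arctan(15/15) ≈ 45.00°
pole (s+735): 735 + j15 → |·| = √(735²+15²) = √540450 ≈ 735.15, ∠ = arctan(15/735) ≈ 1.17°
|G| = 5 · 4248.9 / 15595 ≈ 1.3623
Gain = 20 log₁₀(1.3623) ≈ 2.69 dB
∠G = 27.32° − 46.17° = -18.85°

2.7 dB, -18.9°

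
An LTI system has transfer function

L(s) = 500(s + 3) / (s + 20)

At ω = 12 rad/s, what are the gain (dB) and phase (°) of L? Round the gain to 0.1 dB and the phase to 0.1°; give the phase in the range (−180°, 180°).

48.5 dB, 45.0°

At s = jω = j12:
zero (s+3): 3 + j12 → |·| = √(3²+12²) = √153 ≈ 12.369, ∠ = arctan(12/3) ≈ 75.96°
pole (s+20): 20 + j12 → |·| = √(20²+12²) = √544 ≈ 23.324, ∠ = arctan(12/20) ≈ 30.96°
|L| = 500 · 12.369 / 23.324 ≈ 265.16
Gain = 20 log₁₀(265.16) ≈ 48.47 dB
∠L = 75.96° − 30.96° = 45.00°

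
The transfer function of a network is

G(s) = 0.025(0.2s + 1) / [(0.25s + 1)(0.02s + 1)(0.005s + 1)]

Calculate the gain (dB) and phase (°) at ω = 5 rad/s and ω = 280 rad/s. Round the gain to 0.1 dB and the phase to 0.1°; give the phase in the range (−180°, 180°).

ω = 5: -33.2 dB, -13.5°; ω = 280: -53.8 dB, -134.5°

At ω = 5 rad/s:
zero (1 + j5·0.2) = 1 + j1 → |·| ≈ 1.4142, ∠ ≈ 45.00°
pole (1 + j5·0.25) = 1 + j1.25 → |·| ≈ 1.6008, ∠ ≈ 51.34°
pole (1 + j5·0.02) = 1 + j0.1 → |·| ≈ 1.005, ∠ ≈ 5.71°
pole (1 + j5·0.005) = 1 + j0.025 → |·| ≈ 1.0003, ∠ ≈ 1.43°
|G| = 0.025 · 1.4142 / (1.6008 · 1.005 · 1.0003) ≈ 0.021969
Gain = 20 log₁₀(0.021969) ≈ -33.16 dB
∠G = (45.00°) − (51.34° + 5.71° + 1.43°) = -13.48°

At ω = 280 rad/s:
zero (1 + j280·0.2) = 1 + j56 → |·| ≈ 56.009, ∠ ≈ 88.98°
pole (1 + j280·0.25) = 1 + j70 → |·| ≈ 70.007, ∠ ≈ 89.18°
pole (1 + j280·0.02) = 1 + j5.6 → |·| ≈ 5.6886, ∠ ≈ 79.88°
pole (1 + j280·0.005) = 1 + j1.4 → |·| ≈ 1.7205, ∠ ≈ 54.46°
|G| = 0.025 · 56.009 / (70.007 · 5.6886 · 1.7205) ≈ 0.0020436
Gain = 20 log₁₀(0.0020436) ≈ -53.79 dB
∠G = (88.98°) − (89.18° + 79.88° + 54.46°) = -134.54°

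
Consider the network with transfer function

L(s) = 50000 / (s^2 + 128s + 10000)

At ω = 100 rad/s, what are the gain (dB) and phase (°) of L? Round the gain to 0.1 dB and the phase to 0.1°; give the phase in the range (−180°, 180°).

At s = jω = j100:
quadratic: (j100)² + 128·j100 + 10000 = 0 + j12800 → |·| ≈ 12800, ∠ ≈ 90.00°
|L| = 50000 / 12800 ≈ 3.9062
Gain = 20 log₁₀(3.9062) ≈ 11.84 dB
∠L = 0.00° − 90.00° = -90.00°

11.8 dB, -90.0°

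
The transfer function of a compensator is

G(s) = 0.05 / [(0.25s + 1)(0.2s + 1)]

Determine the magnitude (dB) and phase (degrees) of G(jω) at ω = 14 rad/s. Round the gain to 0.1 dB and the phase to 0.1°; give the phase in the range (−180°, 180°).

At ω = 14 rad/s:
pole (1 + j14·0.25) = 1 + j3.5 → |·| ≈ 3.6401, ∠ ≈ 74.05°
pole (1 + j14·0.2) = 1 + j2.8 → |·| ≈ 2.9732, ∠ ≈ 70.35°
|G| = 0.05 · 1 / (3.6401 · 2.9732) ≈ 0.0046199
Gain = 20 log₁₀(0.0046199) ≈ -46.71 dB
∠G = (0°) − (74.05° + 70.35°) = -144.40°

-46.7 dB, -144.4°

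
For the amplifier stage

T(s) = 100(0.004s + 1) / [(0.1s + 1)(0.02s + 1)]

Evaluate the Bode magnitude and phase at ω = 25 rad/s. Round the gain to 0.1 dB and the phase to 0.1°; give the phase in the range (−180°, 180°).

30.5 dB, -89.1°

At ω = 25 rad/s:
zero (1 + j25·0.004) = 1 + j0.1 → |·| ≈ 1.005, ∠ ≈ 5.71°
pole (1 + j25·0.1) = 1 + j2.5 → |·| ≈ 2.6926, ∠ ≈ 68.20°
pole (1 + j25·0.02) = 1 + j0.5 → |·| ≈ 1.118, ∠ ≈ 26.57°
|T| = 100 · 1.005 / (2.6926 · 1.118) ≈ 33.385
Gain = 20 log₁₀(33.385) ≈ 30.47 dB
∠T = (5.71°) − (68.20° + 26.57°) = -89.06°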